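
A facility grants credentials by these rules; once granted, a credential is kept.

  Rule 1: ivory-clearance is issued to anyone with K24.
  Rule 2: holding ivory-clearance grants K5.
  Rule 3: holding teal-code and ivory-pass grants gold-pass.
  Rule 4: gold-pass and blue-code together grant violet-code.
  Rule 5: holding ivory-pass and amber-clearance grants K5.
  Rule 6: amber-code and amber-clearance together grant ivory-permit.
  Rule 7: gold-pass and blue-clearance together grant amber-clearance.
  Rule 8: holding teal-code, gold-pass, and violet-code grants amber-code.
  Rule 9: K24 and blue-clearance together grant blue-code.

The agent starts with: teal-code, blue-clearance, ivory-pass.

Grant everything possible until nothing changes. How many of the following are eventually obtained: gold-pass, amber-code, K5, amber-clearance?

Holding teal-code and ivory-pass grants gold-pass (Rule 3).
Holding gold-pass and blue-clearance grants amber-clearance (Rule 7).
Holding ivory-pass and amber-clearance grants K5 (Rule 5).
gold-pass: reached.
amber-code would need teal-code, gold-pass, and violet-code (Rule 8), but violet-code is never granted.
K5: reached.
amber-clearance: reached.
Reached: gold-pass, K5, and amber-clearance — 3 of the 4.

3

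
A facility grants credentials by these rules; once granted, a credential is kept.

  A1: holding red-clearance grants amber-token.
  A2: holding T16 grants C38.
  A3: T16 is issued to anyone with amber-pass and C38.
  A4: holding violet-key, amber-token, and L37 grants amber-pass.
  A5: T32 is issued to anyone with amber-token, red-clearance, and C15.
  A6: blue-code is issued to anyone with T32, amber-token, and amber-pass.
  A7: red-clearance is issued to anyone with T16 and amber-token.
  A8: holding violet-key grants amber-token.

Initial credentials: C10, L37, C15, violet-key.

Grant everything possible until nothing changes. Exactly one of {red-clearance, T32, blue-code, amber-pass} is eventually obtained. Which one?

amber-pass

Holding violet-key grants amber-token (A8).
Holding violet-key, amber-token, and L37 grants amber-pass (A4).
blue-code would need T32, amber-token, and amber-pass (A6), but T32 is never granted. T32 would need amber-token, red-clearance, and C15 (A5), but red-clearance is never granted. red-clearance would need T16 and amber-token (A7), but T16 is never granted.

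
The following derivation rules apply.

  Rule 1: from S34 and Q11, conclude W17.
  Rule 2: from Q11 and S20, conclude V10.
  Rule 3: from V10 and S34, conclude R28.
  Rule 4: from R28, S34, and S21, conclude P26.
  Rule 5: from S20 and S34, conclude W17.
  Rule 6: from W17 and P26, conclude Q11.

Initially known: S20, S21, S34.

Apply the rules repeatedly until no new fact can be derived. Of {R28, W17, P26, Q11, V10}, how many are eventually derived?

1

S20 and S34 hold, so W17 follows (Rule 5).
R28 would need V10 and S34 (Rule 3), but V10 is never established.
W17: reached.
P26 would need R28, S34, and S21 (Rule 4), but R28 is never established.
Q11 would need W17 and P26 (Rule 6), but P26 is never established.
V10 would need Q11 and S20 (Rule 2), but Q11 is never established.
Reached: W17 — 1 of the 5.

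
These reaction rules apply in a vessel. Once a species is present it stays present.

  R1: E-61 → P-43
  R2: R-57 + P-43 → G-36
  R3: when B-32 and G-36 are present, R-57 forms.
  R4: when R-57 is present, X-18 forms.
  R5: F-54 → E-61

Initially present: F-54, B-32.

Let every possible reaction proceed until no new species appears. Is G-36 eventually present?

G-36 would need R-57 and P-43 (R2), but R-57 never forms.

No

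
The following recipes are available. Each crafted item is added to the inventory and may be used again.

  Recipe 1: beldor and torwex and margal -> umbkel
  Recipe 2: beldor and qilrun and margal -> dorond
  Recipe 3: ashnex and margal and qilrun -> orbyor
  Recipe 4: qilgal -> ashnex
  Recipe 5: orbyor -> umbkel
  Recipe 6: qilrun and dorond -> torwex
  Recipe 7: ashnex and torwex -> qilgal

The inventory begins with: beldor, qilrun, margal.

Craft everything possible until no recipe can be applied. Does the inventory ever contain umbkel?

Yes

Using Recipe 2, beldor, qilrun, and margal make dorond.
qilrun and dorond -> torwex (Recipe 6).
Using Recipe 1, beldor, torwex, and margal make umbkel.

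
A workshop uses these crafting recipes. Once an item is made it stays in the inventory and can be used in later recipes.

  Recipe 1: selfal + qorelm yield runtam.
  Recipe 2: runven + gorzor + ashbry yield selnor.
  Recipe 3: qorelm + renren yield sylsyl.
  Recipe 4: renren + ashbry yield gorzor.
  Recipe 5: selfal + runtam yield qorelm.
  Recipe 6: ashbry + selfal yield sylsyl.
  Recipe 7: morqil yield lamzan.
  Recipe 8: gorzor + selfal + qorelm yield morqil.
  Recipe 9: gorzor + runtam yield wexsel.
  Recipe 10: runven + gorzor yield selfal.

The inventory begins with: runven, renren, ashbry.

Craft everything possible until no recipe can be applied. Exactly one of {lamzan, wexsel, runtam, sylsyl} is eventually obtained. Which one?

sylsyl

renren + ashbry → gorzor (Recipe 4).
Using Recipe 10, runven and gorzor make selfal.
Using Recipe 6, ashbry and selfal make sylsyl.
lamzan would need morqil (Recipe 7), but morqil is never obtained. runtam would need selfal and qorelm (Recipe 1), but qorelm is never obtained. wexsel would need gorzor and runtam (Recipe 9), but runtam is never obtained.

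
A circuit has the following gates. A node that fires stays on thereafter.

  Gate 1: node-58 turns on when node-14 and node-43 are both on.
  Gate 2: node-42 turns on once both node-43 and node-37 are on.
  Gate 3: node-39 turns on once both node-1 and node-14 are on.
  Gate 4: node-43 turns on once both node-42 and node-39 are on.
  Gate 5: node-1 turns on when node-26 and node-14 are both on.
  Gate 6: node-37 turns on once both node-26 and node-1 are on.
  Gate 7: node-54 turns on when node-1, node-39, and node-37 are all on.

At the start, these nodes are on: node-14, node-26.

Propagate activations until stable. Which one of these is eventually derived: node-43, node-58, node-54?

node-54

Gate 5: node-26 and node-14 on → node-1 on.
node-1 and node-14 are on, so node-39 turns on (Gate 3).
Gate 6: node-26 and node-1 on → node-37 on.
Gate 7: node-1, node-39, and node-37 on → node-54 on.
node-43 would need node-42 and node-39 (Gate 4), but node-42 never turns on. node-58 would need node-14 and node-43 (Gate 1), but node-43 never turns on.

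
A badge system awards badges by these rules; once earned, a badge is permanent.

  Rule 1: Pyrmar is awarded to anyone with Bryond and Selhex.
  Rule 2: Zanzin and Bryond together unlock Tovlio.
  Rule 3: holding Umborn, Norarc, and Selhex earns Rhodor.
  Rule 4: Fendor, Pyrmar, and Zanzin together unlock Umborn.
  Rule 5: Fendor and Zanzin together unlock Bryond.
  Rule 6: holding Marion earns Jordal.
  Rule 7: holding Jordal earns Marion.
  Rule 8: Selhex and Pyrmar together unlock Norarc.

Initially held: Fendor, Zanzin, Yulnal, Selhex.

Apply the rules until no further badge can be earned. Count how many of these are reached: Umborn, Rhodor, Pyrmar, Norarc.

4

With Fendor and Zanzin, Bryond is earned (Rule 5).
With Bryond and Selhex, Pyrmar is earned (Rule 1).
With Selhex and Pyrmar, Norarc is earned (Rule 8).
With Fendor, Pyrmar, and Zanzin, Umborn is earned (Rule 4).
With Umborn, Norarc, and Selhex, Rhodor is earned (Rule 3).
Umborn: reached.
Rhodor: reached.
Pyrmar: reached.
Norarc: reached.
All 4 are reached.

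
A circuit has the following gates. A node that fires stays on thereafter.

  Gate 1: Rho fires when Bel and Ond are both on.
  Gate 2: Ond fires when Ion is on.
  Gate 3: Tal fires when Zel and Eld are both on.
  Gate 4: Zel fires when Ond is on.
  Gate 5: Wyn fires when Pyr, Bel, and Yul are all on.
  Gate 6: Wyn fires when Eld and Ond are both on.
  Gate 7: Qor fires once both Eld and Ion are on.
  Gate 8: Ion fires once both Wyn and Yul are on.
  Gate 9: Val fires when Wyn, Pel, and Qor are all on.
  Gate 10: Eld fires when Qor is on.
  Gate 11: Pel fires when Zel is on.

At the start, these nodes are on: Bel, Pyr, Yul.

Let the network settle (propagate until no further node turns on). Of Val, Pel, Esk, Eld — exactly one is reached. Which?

Gate 5: Pyr, Bel, and Yul on → Wyn on.
Wyn and Yul are on, so Ion fires (Gate 8).
Gate 2: Ion on → Ond on.
Ond is on, so Zel fires (Gate 4).
Gate 11: Zel on → Pel on.
Val would need Wyn, Pel, and Qor (Gate 9), but Qor never turns on. Eld would need Qor (Gate 10), but Qor never turns on. No rule produces Esk, and it is not given.

Pel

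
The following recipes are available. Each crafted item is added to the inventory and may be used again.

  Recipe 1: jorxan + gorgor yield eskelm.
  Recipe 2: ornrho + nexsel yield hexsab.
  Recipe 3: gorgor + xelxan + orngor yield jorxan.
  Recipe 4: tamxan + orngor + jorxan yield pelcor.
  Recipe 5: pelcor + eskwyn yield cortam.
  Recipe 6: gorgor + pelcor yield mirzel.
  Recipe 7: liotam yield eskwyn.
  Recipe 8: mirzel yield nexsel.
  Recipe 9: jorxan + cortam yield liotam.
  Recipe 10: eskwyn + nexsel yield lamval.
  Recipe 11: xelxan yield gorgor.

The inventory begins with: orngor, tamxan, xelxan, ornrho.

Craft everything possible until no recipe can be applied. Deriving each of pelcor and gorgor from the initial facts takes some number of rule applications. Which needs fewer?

gorgor: Using Recipe 11, xelxan makes gorgor. [1 rule application]
pelcor: xelxan → gorgor (Recipe 11). gorgor + xelxan + orngor → jorxan (Recipe 3). tamxan + orngor + jorxan → pelcor (Recipe 4). [3 rule applications]
gorgor needs fewer.

gorgor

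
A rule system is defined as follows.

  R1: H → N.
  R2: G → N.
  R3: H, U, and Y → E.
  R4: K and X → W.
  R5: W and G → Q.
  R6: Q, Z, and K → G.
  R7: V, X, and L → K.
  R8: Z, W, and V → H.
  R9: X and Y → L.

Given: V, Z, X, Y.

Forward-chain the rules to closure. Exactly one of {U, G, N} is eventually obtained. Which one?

N

X and Y hold, so L follows (R9).
V, X, and L hold, so K follows (R7).
From K and X, R4 gives W.
From Z, W, and V, R8 gives H.
H holds, so N follows (R1).
No rule produces U, and it is not given. G would need Q, Z, and K (R6), but Q is never established.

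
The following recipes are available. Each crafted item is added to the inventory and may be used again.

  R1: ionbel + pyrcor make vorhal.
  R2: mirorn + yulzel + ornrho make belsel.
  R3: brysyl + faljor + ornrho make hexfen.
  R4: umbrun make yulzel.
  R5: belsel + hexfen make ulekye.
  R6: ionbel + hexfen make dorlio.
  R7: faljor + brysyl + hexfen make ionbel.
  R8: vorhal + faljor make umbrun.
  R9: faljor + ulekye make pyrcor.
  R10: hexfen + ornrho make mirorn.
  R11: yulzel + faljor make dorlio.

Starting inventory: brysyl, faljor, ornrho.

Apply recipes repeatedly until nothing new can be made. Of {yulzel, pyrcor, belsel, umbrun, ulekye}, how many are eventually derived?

yulzel would need umbrun (R4), but umbrun is never obtained.
pyrcor would need faljor and ulekye (R9), but ulekye is never obtained.
belsel would need mirorn, yulzel, and ornrho (R2), but yulzel is never obtained.
umbrun would need vorhal and faljor (R8), but vorhal is never obtained.
ulekye would need belsel and hexfen (R5), but belsel is never obtained.
None of the 5 are reached.

0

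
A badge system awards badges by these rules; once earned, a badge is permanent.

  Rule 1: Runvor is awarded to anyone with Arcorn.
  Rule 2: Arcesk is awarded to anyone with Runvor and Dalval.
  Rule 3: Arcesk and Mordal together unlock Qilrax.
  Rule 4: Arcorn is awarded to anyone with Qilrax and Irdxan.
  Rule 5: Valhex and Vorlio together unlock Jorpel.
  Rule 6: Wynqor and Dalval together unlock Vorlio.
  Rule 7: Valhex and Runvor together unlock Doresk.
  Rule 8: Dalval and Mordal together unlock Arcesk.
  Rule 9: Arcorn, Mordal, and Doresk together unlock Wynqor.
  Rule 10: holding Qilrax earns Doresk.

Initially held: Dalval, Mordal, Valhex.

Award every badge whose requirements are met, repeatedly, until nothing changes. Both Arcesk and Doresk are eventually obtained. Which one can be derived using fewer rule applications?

Arcesk: With Dalval and Mordal, Arcesk is earned (Rule 8). [1 rule application]
Doresk: With Dalval and Mordal, Arcesk is earned (Rule 8). With Arcesk and Mordal, Qilrax is earned (Rule 3). With Qilrax, Doresk is earned (Rule 10). [3 rule applications]
Arcesk needs fewer.

Arcesk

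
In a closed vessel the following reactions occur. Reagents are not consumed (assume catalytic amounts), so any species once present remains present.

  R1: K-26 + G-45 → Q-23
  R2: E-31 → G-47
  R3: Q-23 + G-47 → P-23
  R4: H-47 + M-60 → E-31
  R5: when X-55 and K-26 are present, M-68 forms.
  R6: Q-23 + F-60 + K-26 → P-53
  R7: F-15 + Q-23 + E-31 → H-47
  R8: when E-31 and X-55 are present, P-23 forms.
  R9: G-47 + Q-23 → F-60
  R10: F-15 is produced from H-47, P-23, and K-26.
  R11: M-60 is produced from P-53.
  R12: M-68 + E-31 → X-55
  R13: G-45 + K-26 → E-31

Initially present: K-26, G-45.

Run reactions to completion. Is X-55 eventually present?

No

X-55 would need M-68 and E-31 (R12), but M-68 never forms.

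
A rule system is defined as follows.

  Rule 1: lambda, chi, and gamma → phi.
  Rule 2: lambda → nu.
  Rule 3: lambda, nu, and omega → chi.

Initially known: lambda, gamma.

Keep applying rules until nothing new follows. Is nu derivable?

Yes

lambda holds, so nu follows (Rule 2).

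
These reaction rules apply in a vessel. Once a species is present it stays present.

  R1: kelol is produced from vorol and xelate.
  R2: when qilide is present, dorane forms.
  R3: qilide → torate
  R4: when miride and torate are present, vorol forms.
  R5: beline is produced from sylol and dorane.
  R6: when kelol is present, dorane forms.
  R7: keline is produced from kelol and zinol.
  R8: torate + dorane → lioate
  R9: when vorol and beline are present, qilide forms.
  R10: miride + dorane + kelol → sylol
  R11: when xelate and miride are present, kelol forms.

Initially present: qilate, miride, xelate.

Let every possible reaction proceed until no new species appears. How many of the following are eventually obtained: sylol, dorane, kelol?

xelate and miride present → kelol forms (R11).
kelol present → dorane forms (R6).
miride, dorane, and kelol present → sylol forms (R10).
sylol: reached.
dorane: reached.
kelol: reached.
All 3 are reached.

3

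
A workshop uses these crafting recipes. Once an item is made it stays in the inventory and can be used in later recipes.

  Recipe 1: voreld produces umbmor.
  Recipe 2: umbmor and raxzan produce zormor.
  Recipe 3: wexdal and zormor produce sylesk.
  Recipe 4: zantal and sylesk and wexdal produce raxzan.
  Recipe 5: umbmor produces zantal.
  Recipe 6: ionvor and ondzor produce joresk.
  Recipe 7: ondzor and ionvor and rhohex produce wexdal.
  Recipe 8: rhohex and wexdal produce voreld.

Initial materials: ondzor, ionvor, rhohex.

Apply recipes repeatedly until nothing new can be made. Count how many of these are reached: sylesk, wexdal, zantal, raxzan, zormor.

Using Recipe 7, ondzor, ionvor, and rhohex make wexdal.
Using Recipe 8, rhohex and wexdal make voreld.
voreld → umbmor (Recipe 1).
Using Recipe 5, umbmor makes zantal.
sylesk would need wexdal and zormor (Recipe 3), but zormor is never obtained.
wexdal: reached.
zantal: reached.
raxzan would need zantal, sylesk, and wexdal (Recipe 4), but sylesk is never obtained.
zormor would need umbmor and raxzan (Recipe 2), but raxzan is never obtained.
Reached: wexdal and zantal — 2 of the 5.

2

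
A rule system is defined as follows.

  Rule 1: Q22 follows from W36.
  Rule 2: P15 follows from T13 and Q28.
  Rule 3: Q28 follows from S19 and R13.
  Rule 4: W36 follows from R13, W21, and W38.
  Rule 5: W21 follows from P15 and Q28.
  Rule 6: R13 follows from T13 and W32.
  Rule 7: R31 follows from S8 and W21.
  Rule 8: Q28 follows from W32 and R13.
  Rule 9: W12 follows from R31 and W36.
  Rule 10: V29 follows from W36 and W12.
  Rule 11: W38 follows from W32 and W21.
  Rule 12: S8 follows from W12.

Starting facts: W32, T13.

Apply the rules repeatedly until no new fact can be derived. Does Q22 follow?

Yes

T13 and W32 hold, so R13 follows (Rule 6).
W32 and R13 hold, so Q28 follows (Rule 8).
T13 and Q28 hold, so P15 follows (Rule 2).
From P15 and Q28, Rule 5 gives W21.
From W32 and W21, Rule 11 gives W38.
From R13, W21, and W38, Rule 4 gives W36.
W36 holds, so Q22 follows (Rule 1).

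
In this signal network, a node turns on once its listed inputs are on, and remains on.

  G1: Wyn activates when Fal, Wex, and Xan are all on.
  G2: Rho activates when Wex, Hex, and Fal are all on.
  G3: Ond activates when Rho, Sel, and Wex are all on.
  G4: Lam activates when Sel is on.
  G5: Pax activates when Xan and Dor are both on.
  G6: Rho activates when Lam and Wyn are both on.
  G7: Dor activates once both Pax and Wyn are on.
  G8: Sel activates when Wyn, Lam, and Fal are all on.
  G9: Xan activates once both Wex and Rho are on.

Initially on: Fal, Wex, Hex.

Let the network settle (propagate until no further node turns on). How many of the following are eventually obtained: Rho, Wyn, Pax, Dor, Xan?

3

Wex, Hex, and Fal are on, so Rho activates (G2).
Wex and Rho are on, so Xan activates (G9).
G1: Fal, Wex, and Xan on → Wyn on.
Rho: reached.
Wyn: reached.
Pax would need Xan and Dor (G5), but Dor never turns on.
Dor would need Pax and Wyn (G7), but Pax never turns on.
Xan: reached.
Reached: Rho, Wyn, and Xan — 3 of the 5.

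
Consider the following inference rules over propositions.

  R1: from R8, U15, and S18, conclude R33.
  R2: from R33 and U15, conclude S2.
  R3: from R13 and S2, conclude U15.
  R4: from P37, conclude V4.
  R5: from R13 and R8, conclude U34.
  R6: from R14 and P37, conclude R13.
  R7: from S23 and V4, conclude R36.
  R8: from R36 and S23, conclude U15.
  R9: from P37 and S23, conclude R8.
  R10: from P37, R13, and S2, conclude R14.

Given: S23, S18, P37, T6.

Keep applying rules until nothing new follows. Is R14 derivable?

No

R14 would need P37, R13, and S2 (R10), but R13 is never established.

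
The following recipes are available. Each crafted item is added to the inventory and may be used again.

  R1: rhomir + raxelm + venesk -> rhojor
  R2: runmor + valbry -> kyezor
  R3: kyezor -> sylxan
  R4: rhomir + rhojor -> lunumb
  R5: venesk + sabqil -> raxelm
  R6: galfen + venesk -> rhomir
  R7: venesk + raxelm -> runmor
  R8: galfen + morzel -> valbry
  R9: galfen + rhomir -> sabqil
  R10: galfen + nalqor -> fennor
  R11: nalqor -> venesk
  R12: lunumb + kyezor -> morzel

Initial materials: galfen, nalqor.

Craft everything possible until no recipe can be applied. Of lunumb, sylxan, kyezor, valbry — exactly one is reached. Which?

Using R11, nalqor makes venesk.
Using R6, galfen and venesk make rhomir.
Using R9, galfen and rhomir make sabqil.
venesk + sabqil -> raxelm (R5).
rhomir + raxelm + venesk -> rhojor (R1).
Using R4, rhomir and rhojor make lunumb.
valbry would need galfen and morzel (R8), but morzel is never obtained. sylxan would need kyezor (R3), but kyezor is never obtained. kyezor would need runmor and valbry (R2), but valbry is never obtained.

lunumb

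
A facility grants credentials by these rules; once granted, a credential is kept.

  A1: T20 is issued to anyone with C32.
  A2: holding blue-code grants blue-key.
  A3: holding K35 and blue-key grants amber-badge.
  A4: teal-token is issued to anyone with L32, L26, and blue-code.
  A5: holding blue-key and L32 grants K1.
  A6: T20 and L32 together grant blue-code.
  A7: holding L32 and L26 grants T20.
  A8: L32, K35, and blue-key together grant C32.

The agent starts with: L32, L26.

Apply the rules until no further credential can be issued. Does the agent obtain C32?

C32 would need L32, K35, and blue-key (A8), but K35 is never granted.

No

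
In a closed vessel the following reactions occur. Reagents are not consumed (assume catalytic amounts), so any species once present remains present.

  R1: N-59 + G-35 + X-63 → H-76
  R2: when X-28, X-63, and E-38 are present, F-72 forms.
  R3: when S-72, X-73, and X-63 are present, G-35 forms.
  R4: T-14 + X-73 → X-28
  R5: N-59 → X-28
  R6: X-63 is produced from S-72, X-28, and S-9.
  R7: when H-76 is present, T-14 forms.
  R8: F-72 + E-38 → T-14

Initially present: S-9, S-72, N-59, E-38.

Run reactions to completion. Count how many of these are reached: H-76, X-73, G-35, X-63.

N-59 present → X-28 forms (R5).
S-72, X-28, and S-9 present → X-63 forms (R6).
H-76 would need N-59, G-35, and X-63 (R1), but G-35 never forms.
No rule produces X-73, and it is not given.
G-35 would need S-72, X-73, and X-63 (R3), but X-73 never forms.
X-63: reached.
Reached: X-63 — 1 of the 4.

1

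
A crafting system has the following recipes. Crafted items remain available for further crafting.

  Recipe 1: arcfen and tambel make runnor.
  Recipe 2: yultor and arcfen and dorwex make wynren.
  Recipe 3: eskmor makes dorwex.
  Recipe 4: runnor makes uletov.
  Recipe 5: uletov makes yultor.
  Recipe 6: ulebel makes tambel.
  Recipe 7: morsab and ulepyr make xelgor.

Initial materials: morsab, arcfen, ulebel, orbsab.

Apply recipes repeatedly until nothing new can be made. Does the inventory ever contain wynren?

No

wynren would need yultor, arcfen, and dorwex (Recipe 2), but dorwex is never obtained.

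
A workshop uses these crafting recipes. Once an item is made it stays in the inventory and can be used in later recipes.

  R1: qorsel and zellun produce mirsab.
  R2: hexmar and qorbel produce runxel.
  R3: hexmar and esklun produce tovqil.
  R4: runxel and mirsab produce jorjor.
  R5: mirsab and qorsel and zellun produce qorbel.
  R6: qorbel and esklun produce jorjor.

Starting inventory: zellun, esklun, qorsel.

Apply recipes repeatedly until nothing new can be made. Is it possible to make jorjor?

qorsel and zellun → mirsab (R1).
Using R5, mirsab, qorsel, and zellun make qorbel.
qorbel and esklun → jorjor (R6).

Yes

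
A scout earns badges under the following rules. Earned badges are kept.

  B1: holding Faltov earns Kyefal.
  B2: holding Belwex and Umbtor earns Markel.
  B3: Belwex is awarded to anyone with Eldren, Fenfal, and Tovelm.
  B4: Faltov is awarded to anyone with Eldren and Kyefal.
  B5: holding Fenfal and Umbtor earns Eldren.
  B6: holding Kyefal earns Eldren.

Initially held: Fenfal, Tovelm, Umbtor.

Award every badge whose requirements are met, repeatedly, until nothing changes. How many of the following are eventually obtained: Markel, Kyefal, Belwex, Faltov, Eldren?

With Fenfal and Umbtor, Eldren is earned (B5).
With Eldren, Fenfal, and Tovelm, Belwex is earned (B3).
With Belwex and Umbtor, Markel is earned (B2).
Markel: reached.
Kyefal would need Faltov (B1), but Faltov is never earned.
Belwex: reached.
Faltov would need Eldren and Kyefal (B4), but Kyefal is never earned.
Eldren: reached.
Reached: Markel, Belwex, and Eldren — 3 of the 5.

3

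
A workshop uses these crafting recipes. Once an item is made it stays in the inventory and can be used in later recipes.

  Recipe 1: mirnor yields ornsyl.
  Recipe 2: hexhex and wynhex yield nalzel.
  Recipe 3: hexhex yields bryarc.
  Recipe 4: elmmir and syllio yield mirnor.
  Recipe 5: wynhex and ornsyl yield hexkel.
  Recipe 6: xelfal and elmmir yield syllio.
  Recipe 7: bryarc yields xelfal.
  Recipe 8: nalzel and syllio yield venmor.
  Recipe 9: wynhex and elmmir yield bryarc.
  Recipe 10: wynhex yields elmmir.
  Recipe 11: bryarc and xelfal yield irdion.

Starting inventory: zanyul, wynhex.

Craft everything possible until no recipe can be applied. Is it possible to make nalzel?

No

nalzel would need hexhex and wynhex (Recipe 2), but hexhex is never obtained.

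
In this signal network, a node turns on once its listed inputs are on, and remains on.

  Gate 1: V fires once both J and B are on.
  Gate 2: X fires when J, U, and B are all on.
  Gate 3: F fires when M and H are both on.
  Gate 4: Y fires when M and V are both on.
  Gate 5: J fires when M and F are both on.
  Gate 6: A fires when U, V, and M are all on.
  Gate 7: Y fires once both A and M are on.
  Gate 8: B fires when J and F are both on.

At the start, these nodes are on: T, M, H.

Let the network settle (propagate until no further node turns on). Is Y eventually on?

Yes

Gate 3: M and H on → F on.
M and F are on, so J fires (Gate 5).
J and F are on, so B fires (Gate 8).
Gate 1: J and B on → V on.
M and V are on, so Y fires (Gate 4).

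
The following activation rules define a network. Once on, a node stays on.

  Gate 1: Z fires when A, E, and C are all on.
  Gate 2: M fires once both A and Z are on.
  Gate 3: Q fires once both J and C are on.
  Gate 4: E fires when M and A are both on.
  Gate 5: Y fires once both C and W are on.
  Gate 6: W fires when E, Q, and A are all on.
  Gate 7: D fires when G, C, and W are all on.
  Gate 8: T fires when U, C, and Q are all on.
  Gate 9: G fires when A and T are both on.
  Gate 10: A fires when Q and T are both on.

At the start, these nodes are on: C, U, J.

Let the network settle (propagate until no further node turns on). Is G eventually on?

J and C are on, so Q fires (Gate 3).
Gate 8: U, C, and Q on → T on.
Gate 10: Q and T on → A on.
Gate 9: A and T on → G on.

Yes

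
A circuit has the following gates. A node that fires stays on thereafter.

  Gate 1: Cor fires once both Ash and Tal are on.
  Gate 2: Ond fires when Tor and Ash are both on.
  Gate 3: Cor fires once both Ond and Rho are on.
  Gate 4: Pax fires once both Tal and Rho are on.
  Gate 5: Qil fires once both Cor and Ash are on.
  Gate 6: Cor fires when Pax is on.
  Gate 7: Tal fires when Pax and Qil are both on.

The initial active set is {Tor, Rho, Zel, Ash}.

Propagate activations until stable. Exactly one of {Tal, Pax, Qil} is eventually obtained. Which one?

Tor and Ash are on, so Ond fires (Gate 2).
Gate 3: Ond and Rho on → Cor on.
Gate 5: Cor and Ash on → Qil on.
Pax would need Tal and Rho (Gate 4), but Tal never turns on. Tal would need Pax and Qil (Gate 7), but Pax never turns on.

Qil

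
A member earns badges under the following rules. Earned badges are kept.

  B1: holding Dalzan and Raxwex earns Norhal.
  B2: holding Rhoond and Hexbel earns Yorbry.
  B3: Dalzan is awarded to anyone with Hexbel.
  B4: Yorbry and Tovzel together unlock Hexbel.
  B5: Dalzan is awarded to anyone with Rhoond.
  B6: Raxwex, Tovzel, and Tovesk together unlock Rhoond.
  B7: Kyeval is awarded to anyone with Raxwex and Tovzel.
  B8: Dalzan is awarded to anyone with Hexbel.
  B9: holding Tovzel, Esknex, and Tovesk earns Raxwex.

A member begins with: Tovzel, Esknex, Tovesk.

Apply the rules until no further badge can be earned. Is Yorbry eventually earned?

Yorbry would need Rhoond and Hexbel (B2), but Hexbel is never earned.

No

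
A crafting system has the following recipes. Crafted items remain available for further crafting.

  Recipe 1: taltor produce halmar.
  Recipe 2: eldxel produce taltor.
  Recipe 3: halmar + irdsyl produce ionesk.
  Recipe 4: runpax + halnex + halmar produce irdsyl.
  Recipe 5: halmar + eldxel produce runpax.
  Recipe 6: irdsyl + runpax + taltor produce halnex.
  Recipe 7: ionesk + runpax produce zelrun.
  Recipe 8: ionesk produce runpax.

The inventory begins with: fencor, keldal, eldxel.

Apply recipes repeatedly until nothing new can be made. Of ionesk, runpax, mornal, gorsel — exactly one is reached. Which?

eldxel → taltor (Recipe 2).
taltor → halmar (Recipe 1).
Using Recipe 5, halmar and eldxel make runpax.
ionesk would need halmar and irdsyl (Recipe 3), but irdsyl is never obtained. No rule produces mornal, and it is not given. No rule produces gorsel, and it is not given.

runpax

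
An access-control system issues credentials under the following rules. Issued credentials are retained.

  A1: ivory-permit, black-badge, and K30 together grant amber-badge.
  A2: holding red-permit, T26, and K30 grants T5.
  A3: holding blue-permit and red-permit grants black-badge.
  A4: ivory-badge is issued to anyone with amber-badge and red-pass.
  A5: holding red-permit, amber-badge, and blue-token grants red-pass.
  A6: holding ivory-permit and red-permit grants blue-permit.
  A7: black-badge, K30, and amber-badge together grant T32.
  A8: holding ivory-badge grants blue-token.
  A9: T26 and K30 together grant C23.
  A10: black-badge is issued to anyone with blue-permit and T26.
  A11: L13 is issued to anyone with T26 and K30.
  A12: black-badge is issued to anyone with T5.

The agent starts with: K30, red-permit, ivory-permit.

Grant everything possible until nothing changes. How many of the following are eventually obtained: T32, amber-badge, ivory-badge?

2

Holding ivory-permit and red-permit grants blue-permit (A6).
Holding blue-permit and red-permit grants black-badge (A3).
Holding ivory-permit, black-badge, and K30 grants amber-badge (A1).
Holding black-badge, K30, and amber-badge grants T32 (A7).
T32: reached.
amber-badge: reached.
ivory-badge would need amber-badge and red-pass (A4), but red-pass is never granted.
Reached: T32 and amber-badge — 2 of the 3.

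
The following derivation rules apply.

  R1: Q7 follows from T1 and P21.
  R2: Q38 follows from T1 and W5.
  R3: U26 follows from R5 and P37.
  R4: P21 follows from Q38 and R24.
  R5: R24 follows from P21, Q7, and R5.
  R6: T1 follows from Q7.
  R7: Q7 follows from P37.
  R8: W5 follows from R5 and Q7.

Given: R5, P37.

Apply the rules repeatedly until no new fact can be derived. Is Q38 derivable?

Yes

From P37, R7 gives Q7.
Q7 holds, so T1 follows (R6).
From R5 and Q7, R8 gives W5.
T1 and W5 hold, so Q38 follows (R2).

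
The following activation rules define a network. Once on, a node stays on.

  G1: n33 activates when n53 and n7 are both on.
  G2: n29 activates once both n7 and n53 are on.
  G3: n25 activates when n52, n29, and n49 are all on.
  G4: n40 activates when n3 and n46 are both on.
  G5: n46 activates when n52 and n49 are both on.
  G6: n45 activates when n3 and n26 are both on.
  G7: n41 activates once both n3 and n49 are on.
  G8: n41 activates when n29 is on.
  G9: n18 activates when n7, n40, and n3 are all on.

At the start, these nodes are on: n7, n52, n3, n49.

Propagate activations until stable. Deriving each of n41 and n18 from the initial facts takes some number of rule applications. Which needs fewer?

n41: n3 and n49 are on, so n41 activates (G7). [1 rule application]
n18: G5: n52 and n49 on → n46 on. n3 and n46 are on, so n40 activates (G4). G9: n7, n40, and n3 on → n18 on. [3 rule applications]
n41 needs fewer.

n41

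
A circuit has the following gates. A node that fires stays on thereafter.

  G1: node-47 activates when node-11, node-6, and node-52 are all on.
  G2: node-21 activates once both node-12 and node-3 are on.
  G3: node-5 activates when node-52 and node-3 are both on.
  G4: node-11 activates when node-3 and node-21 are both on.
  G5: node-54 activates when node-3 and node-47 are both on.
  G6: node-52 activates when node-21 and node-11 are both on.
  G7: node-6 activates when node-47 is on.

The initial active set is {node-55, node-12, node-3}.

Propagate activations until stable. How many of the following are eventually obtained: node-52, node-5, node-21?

node-12 and node-3 are on, so node-21 activates (G2).
node-3 and node-21 are on, so node-11 activates (G4).
G6: node-21 and node-11 on → node-52 on.
G3: node-52 and node-3 on → node-5 on.
node-52: reached.
node-5: reached.
node-21: reached.
All 3 are reached.

3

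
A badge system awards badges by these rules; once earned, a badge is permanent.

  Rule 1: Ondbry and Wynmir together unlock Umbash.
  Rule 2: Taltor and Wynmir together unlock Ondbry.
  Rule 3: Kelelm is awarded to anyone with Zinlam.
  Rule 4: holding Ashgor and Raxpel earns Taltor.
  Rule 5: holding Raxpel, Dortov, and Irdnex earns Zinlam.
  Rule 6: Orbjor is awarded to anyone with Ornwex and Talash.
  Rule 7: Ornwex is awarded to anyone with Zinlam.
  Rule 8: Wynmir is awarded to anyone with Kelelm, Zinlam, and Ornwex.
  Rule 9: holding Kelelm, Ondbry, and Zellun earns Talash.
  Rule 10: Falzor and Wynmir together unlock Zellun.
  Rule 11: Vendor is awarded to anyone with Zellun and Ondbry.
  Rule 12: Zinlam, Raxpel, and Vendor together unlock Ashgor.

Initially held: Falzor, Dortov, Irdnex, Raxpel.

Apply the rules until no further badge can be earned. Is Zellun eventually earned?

With Raxpel, Dortov, and Irdnex, Zinlam is earned (Rule 5).
With Zinlam, Kelelm is earned (Rule 3).
With Zinlam, Ornwex is earned (Rule 7).
With Kelelm, Zinlam, and Ornwex, Wynmir is earned (Rule 8).
With Falzor and Wynmir, Zellun is earned (Rule 10).

Yes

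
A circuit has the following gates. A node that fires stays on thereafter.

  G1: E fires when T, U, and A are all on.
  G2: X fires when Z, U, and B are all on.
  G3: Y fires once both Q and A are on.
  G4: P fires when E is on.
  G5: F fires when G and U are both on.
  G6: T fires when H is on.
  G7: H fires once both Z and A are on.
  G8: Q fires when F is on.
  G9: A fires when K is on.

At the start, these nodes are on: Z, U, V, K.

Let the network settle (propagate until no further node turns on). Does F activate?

No

F would need G and U (G5), but G never turns on.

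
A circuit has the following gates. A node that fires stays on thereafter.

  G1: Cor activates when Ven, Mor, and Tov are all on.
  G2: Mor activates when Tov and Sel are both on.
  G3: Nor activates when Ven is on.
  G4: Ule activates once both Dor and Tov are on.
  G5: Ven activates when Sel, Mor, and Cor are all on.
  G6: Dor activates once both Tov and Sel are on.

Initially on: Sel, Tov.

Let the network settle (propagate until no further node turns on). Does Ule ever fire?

Yes

G6: Tov and Sel on → Dor on.
Dor and Tov are on, so Ule activates (G4).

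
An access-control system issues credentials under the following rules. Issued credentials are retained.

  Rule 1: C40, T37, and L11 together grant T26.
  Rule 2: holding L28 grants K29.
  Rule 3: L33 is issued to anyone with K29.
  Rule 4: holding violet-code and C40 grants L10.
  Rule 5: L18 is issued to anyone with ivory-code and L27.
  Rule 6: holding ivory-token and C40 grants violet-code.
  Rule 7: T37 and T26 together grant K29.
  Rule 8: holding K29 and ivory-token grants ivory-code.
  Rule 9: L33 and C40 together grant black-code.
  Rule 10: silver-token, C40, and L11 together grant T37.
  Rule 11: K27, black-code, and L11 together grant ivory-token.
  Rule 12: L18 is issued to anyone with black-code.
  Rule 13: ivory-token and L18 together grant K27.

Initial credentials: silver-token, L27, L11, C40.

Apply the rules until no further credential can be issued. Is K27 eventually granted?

K27 would need ivory-token and L18 (Rule 13), but ivory-token is never granted.

No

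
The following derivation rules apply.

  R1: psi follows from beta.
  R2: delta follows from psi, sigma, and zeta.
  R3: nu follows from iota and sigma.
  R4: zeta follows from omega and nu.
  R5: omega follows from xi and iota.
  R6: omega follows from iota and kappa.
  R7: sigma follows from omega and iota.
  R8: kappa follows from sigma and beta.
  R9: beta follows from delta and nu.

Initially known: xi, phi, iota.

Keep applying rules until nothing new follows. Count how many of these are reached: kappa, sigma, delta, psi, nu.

xi and iota hold, so omega follows (R5).
From omega and iota, R7 gives sigma.
iota and sigma hold, so nu follows (R3).
kappa would need sigma and beta (R8), but beta is never established.
sigma: reached.
delta would need psi, sigma, and zeta (R2), but psi is never established.
psi would need beta (R1), but beta is never established.
nu: reached.
Reached: sigma and nu — 2 of the 5.

2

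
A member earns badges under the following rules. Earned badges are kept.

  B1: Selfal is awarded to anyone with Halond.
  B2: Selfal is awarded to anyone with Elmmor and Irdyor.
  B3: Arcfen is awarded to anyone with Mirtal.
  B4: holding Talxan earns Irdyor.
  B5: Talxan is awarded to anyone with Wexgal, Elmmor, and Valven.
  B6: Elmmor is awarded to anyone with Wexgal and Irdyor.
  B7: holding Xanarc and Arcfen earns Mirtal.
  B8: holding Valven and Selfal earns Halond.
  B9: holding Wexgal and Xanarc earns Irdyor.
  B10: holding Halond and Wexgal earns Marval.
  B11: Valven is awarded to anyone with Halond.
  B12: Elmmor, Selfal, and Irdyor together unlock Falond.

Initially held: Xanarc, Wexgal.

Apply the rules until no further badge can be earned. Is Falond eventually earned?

Yes

With Wexgal and Xanarc, Irdyor is earned (B9).
With Wexgal and Irdyor, Elmmor is earned (B6).
With Elmmor and Irdyor, Selfal is earned (B2).
With Elmmor, Selfal, and Irdyor, Falond is earned (B12).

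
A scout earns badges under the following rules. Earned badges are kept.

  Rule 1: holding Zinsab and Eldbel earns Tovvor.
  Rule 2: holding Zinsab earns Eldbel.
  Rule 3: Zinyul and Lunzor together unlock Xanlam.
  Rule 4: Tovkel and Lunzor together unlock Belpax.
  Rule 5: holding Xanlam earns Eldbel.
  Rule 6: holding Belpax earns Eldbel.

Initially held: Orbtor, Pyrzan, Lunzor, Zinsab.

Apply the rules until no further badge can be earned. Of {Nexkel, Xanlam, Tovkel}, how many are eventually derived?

No rule produces Nexkel, and it is not given.
Xanlam would need Zinyul and Lunzor (Rule 3), but Zinyul is never earned.
No rule produces Tovkel, and it is not given.
None of the 3 are reached.

0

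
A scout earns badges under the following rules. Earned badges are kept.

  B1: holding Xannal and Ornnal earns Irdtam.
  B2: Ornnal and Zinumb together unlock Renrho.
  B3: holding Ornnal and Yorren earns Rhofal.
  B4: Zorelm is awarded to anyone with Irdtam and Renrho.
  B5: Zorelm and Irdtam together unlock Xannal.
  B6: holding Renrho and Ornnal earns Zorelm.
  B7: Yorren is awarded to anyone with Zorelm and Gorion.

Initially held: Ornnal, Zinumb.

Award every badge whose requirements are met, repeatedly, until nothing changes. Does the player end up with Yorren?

Yorren would need Zorelm and Gorion (B7), but Gorion is never earned.

No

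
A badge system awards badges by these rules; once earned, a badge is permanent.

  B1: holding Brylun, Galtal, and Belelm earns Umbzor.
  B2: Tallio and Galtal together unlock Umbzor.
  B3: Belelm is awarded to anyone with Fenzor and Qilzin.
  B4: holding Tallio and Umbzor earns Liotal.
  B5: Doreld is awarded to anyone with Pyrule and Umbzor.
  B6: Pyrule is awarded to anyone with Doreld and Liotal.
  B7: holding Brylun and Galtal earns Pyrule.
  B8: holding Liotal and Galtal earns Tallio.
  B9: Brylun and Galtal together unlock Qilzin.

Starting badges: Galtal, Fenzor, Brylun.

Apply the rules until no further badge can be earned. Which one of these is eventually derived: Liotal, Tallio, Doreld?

With Brylun and Galtal, Pyrule is earned (B7).
With Brylun and Galtal, Qilzin is earned (B9).
With Fenzor and Qilzin, Belelm is earned (B3).
With Brylun, Galtal, and Belelm, Umbzor is earned (B1).
With Pyrule and Umbzor, Doreld is earned (B5).
Tallio would need Liotal and Galtal (B8), but Liotal is never earned. Liotal would need Tallio and Umbzor (B4), but Tallio is never earned.

Doreld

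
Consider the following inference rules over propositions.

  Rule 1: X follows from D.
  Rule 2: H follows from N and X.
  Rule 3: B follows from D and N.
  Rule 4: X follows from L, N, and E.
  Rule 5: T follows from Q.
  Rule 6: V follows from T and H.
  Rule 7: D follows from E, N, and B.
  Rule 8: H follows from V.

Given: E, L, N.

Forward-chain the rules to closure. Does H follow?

From L, N, and E, Rule 4 gives X.
From N and X, Rule 2 gives H.

Yes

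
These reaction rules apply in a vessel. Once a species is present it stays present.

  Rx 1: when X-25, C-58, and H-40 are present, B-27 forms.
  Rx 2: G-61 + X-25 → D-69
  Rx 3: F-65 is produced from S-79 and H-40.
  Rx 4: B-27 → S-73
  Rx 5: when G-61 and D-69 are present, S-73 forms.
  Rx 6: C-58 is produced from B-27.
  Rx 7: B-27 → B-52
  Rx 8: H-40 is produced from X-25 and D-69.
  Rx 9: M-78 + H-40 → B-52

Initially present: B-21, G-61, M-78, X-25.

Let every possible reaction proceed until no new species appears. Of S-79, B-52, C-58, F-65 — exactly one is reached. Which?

G-61 and X-25 present → D-69 forms (Rx 2).
X-25 and D-69 present → H-40 forms (Rx 8).
M-78 and H-40 present → B-52 forms (Rx 9).
C-58 would need B-27 (Rx 6), but B-27 never forms. F-65 would need S-79 and H-40 (Rx 3), but S-79 never forms. No rule produces S-79, and it is not given.

B-52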